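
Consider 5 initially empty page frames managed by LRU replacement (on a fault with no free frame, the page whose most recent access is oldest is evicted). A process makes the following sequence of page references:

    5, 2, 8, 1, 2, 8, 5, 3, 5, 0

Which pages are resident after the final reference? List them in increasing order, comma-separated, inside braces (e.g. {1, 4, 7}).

5 → fault, frames (5)
2 → fault, frames (5 2)
8 → fault, frames (5 2 8)
1 → fault, frames (5 2 8 1)
2 → hit
8 → hit
5 → hit
3 → fault, frames (1 2 8 5 3)
5 → hit
0 → fault, evict 1, frames (2 8 3 5 0)

{0, 2, 3, 5, 8}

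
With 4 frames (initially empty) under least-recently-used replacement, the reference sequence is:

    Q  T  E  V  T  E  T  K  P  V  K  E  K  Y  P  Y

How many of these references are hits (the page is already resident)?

Q → miss, frames (Q)
T → miss, frames (Q T)
E → miss, frames (Q T E)
V → miss, frames (Q T E V)
T → hit
E → hit
T → hit
K → miss, evict Q, frames (V E T K)
P → miss, evict V, frames (E T K P)
V → miss, evict E, frames (T K P V)
K → hit
E → miss, evict T, frames (P V K E)
K → hit
Y → miss, evict P, frames (V E K Y)
P → miss, evict V, frames (E K Y P)
Y → hit
Hits: 6.

6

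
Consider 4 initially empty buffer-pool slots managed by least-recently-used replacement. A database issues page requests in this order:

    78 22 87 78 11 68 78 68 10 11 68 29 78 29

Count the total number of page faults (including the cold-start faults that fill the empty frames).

78 -> miss, frames (78)
22 -> miss, frames (78 22)
87 -> miss, frames (78 22 87)
78 -> hit
11 -> miss, frames (22 87 78 11)
68 -> miss, evict 22, frames (87 78 11 68)
78 -> hit
68 -> hit
10 -> miss, evict 87, frames (11 78 68 10)
11 -> hit
68 -> hit
29 -> miss, evict 78, frames (10 11 68 29)
78 -> miss, evict 10, frames (11 68 29 78)
29 -> hit
Page faults: 8.

8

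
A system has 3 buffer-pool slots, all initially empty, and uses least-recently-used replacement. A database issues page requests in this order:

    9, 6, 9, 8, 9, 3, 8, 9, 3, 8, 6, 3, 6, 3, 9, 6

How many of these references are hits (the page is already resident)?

9 → fault, frames {9}
6 → fault, frames {9,6}
9 → hit
8 → fault, frames {6,9,8}
9 → hit
3 → fault, evict 6, frames {8,9,3}
8 → hit
9 → hit
3 → hit
8 → hit
6 → fault, evict 9, frames {3,8,6}
3 → hit
6 → hit
3 → hit
9 → fault, evict 8, frames {6,3,9}
6 → hit
Hits: 10.

10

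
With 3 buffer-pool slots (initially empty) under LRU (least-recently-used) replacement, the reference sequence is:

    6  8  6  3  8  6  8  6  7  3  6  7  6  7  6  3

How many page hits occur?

6: fault, frames {6}
8: fault, frames {6,8}
6: hit
3: fault, frames {8,6,3}
8: hit
6: hit
8: hit
6: hit
7: fault, evict 3, frames {8,6,7}
3: fault, evict 8, frames {6,7,3}
6: hit
7: hit
6: hit
7: hit
6: hit
3: hit
Hits: 11.

11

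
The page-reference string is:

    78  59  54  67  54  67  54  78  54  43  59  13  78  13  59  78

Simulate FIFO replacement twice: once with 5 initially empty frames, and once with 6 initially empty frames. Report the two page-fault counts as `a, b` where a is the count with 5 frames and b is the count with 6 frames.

5 frames: F F F F . . . . . F . F F . F . → 8 faults.
6 frames: F F F F . . . . . F . F . . . . → 6 faults.
6 < 8: adding a frame reduced faults, as is typical.

8, 6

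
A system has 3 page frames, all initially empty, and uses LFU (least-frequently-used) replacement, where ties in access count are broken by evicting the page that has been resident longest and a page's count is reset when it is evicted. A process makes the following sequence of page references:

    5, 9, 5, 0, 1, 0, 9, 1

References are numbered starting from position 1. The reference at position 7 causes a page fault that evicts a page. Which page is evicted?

pos 1: 5: miss, frames [5]
pos 2: 9: miss, frames [5, 9]
pos 3: 5: hit
pos 4: 0: miss, frames [5, 9, 0]
pos 5: 1: miss, evict 9, frames [5, 0, 1]
pos 6: 0: hit
pos 7: 9: miss, evict 1, frames [5, 0, 9]
At position 7, page 1 is evicted.

1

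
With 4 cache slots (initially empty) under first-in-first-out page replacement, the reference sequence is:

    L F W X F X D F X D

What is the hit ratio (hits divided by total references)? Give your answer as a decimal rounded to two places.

0.50

L -> miss, frames [L]
F -> miss, frames [L, F]
W -> miss, frames [L, F, W]
X -> miss, frames [L, F, W, X]
F -> hit
X -> hit
D -> miss, evict L, frames [F, W, X, D]
F -> hit
X -> hit
D -> hit
Hits: 5 of 10 references → 5/10 = 0.5000.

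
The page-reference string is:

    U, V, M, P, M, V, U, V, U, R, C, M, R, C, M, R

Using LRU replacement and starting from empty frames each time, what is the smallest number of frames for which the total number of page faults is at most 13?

2

f=1: 16 faults
f=2: 13 faults
f=3: 8 faults
f=4: 7 faults
f=5: 6 faults
f=6: 6 faults
Smallest f with faults ≤ 13 is 2.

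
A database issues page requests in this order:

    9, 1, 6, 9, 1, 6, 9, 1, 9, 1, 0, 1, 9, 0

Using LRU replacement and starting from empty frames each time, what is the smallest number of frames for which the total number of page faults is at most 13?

f=1: 14 faults
f=2: 11 faults
f=3: 4 faults
f=4: 4 faults
Smallest f with faults ≤ 13 is 2.

2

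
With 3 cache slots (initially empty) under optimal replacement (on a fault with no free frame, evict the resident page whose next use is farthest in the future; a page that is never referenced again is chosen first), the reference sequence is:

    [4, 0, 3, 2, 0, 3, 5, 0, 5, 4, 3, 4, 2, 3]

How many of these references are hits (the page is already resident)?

7

4 → fault, frames [4]
0 → fault, frames [4, 0]
3 → fault, frames [4, 0, 3]
2 → fault, evict 4, frames [0, 3, 2]
0 → hit
3 → hit
5 → fault, evict 2, frames [0, 3, 5]
0 → hit
5 → hit
4 → fault, evict 5, frames [0, 3, 4]
3 → hit
4 → hit
2 → fault, evict 4, frames [0, 3, 2]
3 → hit
Hits: 7.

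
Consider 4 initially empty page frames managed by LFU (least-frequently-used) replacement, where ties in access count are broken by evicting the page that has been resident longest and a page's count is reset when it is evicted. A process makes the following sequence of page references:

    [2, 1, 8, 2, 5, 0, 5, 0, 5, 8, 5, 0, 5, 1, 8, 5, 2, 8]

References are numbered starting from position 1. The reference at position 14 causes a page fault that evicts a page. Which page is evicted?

pos 1: 2: miss, frames (2)
pos 2: 1: miss, frames (2 1)
pos 3: 8: miss, frames (2 1 8)
pos 4: 2: hit
pos 5: 5: miss, frames (2 1 8 5)
pos 6: 0: miss, evict 1, frames (2 8 5 0)
pos 7: 5: hit
pos 8: 0: hit
pos 9: 5: hit
pos 10: 8: hit
pos 11: 5: hit
pos 12: 0: hit
pos 13: 5: hit
pos 14: 1: miss, evict 2, frames (8 5 0 1)
At position 14, page 2 is evicted.

2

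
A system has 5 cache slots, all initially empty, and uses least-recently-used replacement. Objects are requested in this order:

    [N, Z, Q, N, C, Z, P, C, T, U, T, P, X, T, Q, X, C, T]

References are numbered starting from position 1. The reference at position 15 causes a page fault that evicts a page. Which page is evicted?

pos 1: N -> miss, frames {N}
pos 2: Z -> miss, frames {N,Z}
pos 3: Q -> miss, frames {N,Z,Q}
pos 4: N -> hit
pos 5: C -> miss, frames {Z,Q,N,C}
pos 6: Z -> hit
pos 7: P -> miss, frames {Q,N,C,Z,P}
pos 8: C -> hit
pos 9: T -> miss, evict Q, frames {N,Z,P,C,T}
pos 10: U -> miss, evict N, frames {Z,P,C,T,U}
pos 11: T -> hit
pos 12: P -> hit
pos 13: X -> miss, evict Z, frames {C,U,T,P,X}
pos 14: T -> hit
pos 15: Q -> miss, evict C, frames {U,P,X,T,Q}
At position 15, page C is evicted.

C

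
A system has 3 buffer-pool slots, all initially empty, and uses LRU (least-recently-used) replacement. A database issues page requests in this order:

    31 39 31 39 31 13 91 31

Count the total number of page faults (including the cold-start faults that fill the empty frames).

31 → miss, frames [31]
39 → miss, frames [31, 39]
31 → hit
39 → hit
31 → hit
13 → miss, frames [39, 31, 13]
91 → miss, evict 39, frames [31, 13, 91]
31 → hit
Page faults: 4.

4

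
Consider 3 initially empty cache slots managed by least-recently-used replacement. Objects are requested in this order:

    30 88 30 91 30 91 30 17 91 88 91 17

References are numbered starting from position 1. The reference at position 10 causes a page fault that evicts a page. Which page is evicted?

30

pos 1: 30 -> miss, frames {30}
pos 2: 88 -> miss, frames {30,88}
pos 3: 30 -> hit
pos 4: 91 -> miss, frames {88,30,91}
pos 5: 30 -> hit
pos 6: 91 -> hit
pos 7: 30 -> hit
pos 8: 17 -> miss, evict 88, frames {91,30,17}
pos 9: 91 -> hit
pos 10: 88 -> miss, evict 30, frames {17,91,88}
At position 10, page 30 is evicted.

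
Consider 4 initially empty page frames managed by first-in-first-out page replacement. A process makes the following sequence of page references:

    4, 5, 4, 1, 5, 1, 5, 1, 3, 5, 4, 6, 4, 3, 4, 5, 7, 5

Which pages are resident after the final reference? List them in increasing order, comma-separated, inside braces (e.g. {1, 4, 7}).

{4, 5, 6, 7}

4 → fault, frames (4)
5 → fault, frames (4 5)
4 → hit
1 → fault, frames (4 5 1)
5 → hit
1 → hit
5 → hit
1 → hit
3 → fault, frames (4 5 1 3)
5 → hit
4 → hit
6 → fault, evict 4, frames (5 1 3 6)
4 → fault, evict 5, frames (1 3 6 4)
3 → hit
4 → hit
5 → fault, evict 1, frames (3 6 4 5)
7 → fault, evict 3, frames (6 4 5 7)
5 → hit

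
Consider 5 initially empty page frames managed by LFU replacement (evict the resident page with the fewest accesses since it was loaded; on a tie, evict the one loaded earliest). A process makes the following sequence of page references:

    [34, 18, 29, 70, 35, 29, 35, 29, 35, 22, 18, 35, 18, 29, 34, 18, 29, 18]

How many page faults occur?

7

34: miss, frames [34]
18: miss, frames [34, 18]
29: miss, frames [34, 18, 29]
70: miss, frames [34, 18, 29, 70]
35: miss, frames [34, 18, 29, 70, 35]
29: hit
35: hit
29: hit
35: hit
22: miss, evict 34, frames [18, 29, 70, 35, 22]
18: hit
35: hit
18: hit
29: hit
34: miss, evict 70, frames [18, 29, 35, 22, 34]
18: hit
29: hit
18: hit
Page faults: 7.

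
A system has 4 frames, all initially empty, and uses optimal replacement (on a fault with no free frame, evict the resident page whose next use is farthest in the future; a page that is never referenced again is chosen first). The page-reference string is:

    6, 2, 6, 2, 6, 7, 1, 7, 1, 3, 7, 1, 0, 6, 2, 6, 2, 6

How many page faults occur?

6 -> fault, frames (6)
2 -> fault, frames (6 2)
6 -> hit
2 -> hit
6 -> hit
7 -> fault, frames (6 2 7)
1 -> fault, frames (6 2 7 1)
7 -> hit
1 -> hit
3 -> fault, evict 2, frames (6 7 1 3)
7 -> hit
1 -> hit
0 -> fault, evict 3, frames (6 7 1 0)
6 -> hit
2 -> fault, evict 0, frames (6 7 1 2)
6 -> hit
2 -> hit
6 -> hit
Page faults: 7.

7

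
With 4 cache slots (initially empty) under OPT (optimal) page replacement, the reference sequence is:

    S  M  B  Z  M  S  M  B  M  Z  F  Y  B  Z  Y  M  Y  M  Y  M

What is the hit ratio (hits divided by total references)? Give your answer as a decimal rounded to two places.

S -> fault, frames {S}
M -> fault, frames {S,M}
B -> fault, frames {S,M,B}
Z -> fault, frames {S,M,B,Z}
M -> hit
S -> hit
M -> hit
B -> hit
M -> hit
Z -> hit
F -> fault, evict S, frames {M,B,Z,F}
Y -> fault, evict F, frames {M,B,Z,Y}
B -> hit
Z -> hit
Y -> hit
M -> hit
Y -> hit
M -> hit
Y -> hit
M -> hit
Hits: 14 of 20 references → 14/20 = 0.7000.

0.70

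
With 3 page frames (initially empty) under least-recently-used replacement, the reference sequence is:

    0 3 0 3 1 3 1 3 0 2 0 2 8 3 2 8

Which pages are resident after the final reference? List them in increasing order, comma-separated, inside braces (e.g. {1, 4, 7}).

0 → fault, frames {0}
3 → fault, frames {0,3}
0 → hit
3 → hit
1 → fault, frames {0,3,1}
3 → hit
1 → hit
3 → hit
0 → hit
2 → fault, evict 1, frames {3,0,2}
0 → hit
2 → hit
8 → fault, evict 3, frames {0,2,8}
3 → fault, evict 0, frames {2,8,3}
2 → hit
8 → hit

{2, 3, 8}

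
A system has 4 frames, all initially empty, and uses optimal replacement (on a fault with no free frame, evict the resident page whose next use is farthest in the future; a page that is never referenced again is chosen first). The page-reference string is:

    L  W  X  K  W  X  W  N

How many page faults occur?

5

L -> fault, frames [L]
W -> fault, frames [L, W]
X -> fault, frames [L, W, X]
K -> fault, frames [L, W, X, K]
W -> hit
X -> hit
W -> hit
N -> fault, evict K, frames [L, W, X, N]
Page faults: 5.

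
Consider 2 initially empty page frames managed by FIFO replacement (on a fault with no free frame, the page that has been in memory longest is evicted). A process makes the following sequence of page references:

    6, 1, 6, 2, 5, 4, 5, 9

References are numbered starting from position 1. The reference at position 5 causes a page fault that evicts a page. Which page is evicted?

1

pos 1: 6 -> fault, frames [6]
pos 2: 1 -> fault, frames [6, 1]
pos 3: 6 -> hit
pos 4: 2 -> fault, evict 6, frames [1, 2]
pos 5: 5 -> fault, evict 1, frames [2, 5]
At position 5, page 1 is evicted.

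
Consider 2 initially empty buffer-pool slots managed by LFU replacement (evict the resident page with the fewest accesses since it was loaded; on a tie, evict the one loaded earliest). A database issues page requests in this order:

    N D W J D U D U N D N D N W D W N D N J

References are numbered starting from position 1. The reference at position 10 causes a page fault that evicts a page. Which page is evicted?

N

pos 1: N: miss, frames [N]
pos 2: D: miss, frames [N, D]
pos 3: W: miss, evict N, frames [D, W]
pos 4: J: miss, evict D, frames [W, J]
pos 5: D: miss, evict W, frames [J, D]
pos 6: U: miss, evict J, frames [D, U]
pos 7: D: hit
pos 8: U: hit
pos 9: N: miss, evict D, frames [U, N]
pos 10: D: miss, evict N, frames [U, D]
At position 10, page N is evicted.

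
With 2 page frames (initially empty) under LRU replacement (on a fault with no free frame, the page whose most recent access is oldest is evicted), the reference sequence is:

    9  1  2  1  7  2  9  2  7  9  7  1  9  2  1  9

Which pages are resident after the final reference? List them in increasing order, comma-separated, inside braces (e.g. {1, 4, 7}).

{1, 9}

9 -> fault, frames [9]
1 -> fault, frames [9, 1]
2 -> fault, evict 9, frames [1, 2]
1 -> hit
7 -> fault, evict 2, frames [1, 7]
2 -> fault, evict 1, frames [7, 2]
9 -> fault, evict 7, frames [2, 9]
2 -> hit
7 -> fault, evict 9, frames [2, 7]
9 -> fault, evict 2, frames [7, 9]
7 -> hit
1 -> fault, evict 9, frames [7, 1]
9 -> fault, evict 7, frames [1, 9]
2 -> fault, evict 1, frames [9, 2]
1 -> fault, evict 9, frames [2, 1]
9 -> fault, evict 2, frames [1, 9]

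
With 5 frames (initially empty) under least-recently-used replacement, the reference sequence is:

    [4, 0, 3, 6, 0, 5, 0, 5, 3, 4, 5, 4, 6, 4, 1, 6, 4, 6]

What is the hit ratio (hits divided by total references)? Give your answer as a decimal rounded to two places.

4 → miss, frames {4}
0 → miss, frames {4,0}
3 → miss, frames {4,0,3}
6 → miss, frames {4,0,3,6}
0 → hit
5 → miss, frames {4,3,6,0,5}
0 → hit
5 → hit
3 → hit
4 → hit
5 → hit
4 → hit
6 → hit
4 → hit
1 → miss, evict 0, frames {3,5,6,4,1}
6 → hit
4 → hit
6 → hit
Hits: 12 of 18 references → 12/18 = 0.6667.

0.67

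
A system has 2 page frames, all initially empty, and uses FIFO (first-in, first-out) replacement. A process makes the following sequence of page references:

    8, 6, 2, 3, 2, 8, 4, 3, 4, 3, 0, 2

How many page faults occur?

9

8: miss, frames (8)
6: miss, frames (8 6)
2: miss, evict 8, frames (6 2)
3: miss, evict 6, frames (2 3)
2: hit
8: miss, evict 2, frames (3 8)
4: miss, evict 3, frames (8 4)
3: miss, evict 8, frames (4 3)
4: hit
3: hit
0: miss, evict 4, frames (3 0)
2: miss, evict 3, frames (0 2)
Page faults: 9.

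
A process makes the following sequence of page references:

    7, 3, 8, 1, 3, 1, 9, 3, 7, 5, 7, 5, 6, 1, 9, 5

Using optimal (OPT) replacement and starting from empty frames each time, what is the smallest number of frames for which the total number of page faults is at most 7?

4

f=1: 16 faults
f=2: 10 faults
f=3: 8 faults
f=4: 7 faults
f=5: 7 faults
f=6: 7 faults
f=7: 7 faults
Smallest f with faults ≤ 7 is 4.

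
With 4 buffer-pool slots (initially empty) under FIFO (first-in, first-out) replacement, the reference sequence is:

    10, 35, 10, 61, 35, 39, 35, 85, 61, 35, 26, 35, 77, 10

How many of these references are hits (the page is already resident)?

5

10 → miss, frames {10}
35 → miss, frames {10,35}
10 → hit
61 → miss, frames {10,35,61}
35 → hit
39 → miss, frames {10,35,61,39}
35 → hit
85 → miss, evict 10, frames {35,61,39,85}
61 → hit
35 → hit
26 → miss, evict 35, frames {61,39,85,26}
35 → miss, evict 61, frames {39,85,26,35}
77 → miss, evict 39, frames {85,26,35,77}
10 → miss, evict 85, frames {26,35,77,10}
Hits: 5.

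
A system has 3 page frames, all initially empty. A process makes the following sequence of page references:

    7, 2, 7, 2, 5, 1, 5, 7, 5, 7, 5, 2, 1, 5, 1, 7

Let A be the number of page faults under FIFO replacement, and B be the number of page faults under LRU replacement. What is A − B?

Under FIFO: F F . . F F . F . . . F . F F F → 9 faults.
Under LRU: F F . . F F . F . . . F F . . F → 8 faults.
A − B = 9 − 8 = 1.

1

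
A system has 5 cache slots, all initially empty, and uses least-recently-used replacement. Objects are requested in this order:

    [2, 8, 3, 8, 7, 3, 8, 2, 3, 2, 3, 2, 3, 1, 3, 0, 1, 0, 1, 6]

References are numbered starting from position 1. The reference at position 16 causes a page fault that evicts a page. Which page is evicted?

7

pos 1: 2 -> fault, frames (2)
pos 2: 8 -> fault, frames (2 8)
pos 3: 3 -> fault, frames (2 8 3)
pos 4: 8 -> hit
pos 5: 7 -> fault, frames (2 3 8 7)
pos 6: 3 -> hit
pos 7: 8 -> hit
pos 8: 2 -> hit
pos 9: 3 -> hit
pos 10: 2 -> hit
pos 11: 3 -> hit
pos 12: 2 -> hit
pos 13: 3 -> hit
pos 14: 1 -> fault, frames (7 8 2 3 1)
pos 15: 3 -> hit
pos 16: 0 -> fault, evict 7, frames (8 2 1 3 0)
At position 16, page 7 is evicted.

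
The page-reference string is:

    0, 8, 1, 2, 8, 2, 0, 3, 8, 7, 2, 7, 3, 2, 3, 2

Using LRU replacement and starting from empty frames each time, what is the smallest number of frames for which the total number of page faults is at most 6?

5

f=1: 16 faults
f=2: 12 faults
f=3: 10 faults
f=4: 7 faults
f=5: 6 faults
f=6: 6 faults
Smallest f with faults ≤ 6 is 5.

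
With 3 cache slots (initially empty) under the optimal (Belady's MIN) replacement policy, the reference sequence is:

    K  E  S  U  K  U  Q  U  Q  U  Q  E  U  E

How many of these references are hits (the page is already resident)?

9

K: fault, frames [K]
E: fault, frames [K, E]
S: fault, frames [K, E, S]
U: fault, evict S, frames [K, E, U]
K: hit
U: hit
Q: fault, evict K, frames [E, U, Q]
U: hit
Q: hit
U: hit
Q: hit
E: hit
U: hit
E: hit
Hits: 9.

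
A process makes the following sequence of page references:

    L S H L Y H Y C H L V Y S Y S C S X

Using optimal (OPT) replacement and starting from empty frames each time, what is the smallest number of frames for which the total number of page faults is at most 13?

2

f=1: 18 faults
f=2: 11 faults
f=3: 9 faults
f=4: 8 faults
f=5: 7 faults
f=6: 7 faults
f=7: 7 faults
Smallest f with faults ≤ 13 is 2.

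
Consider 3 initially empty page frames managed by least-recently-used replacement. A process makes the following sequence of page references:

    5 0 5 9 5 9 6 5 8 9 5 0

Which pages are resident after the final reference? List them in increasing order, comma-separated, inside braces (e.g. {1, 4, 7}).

{0, 5, 9}

5 -> miss, frames {5}
0 -> miss, frames {5,0}
5 -> hit
9 -> miss, frames {0,5,9}
5 -> hit
9 -> hit
6 -> miss, evict 0, frames {5,9,6}
5 -> hit
8 -> miss, evict 9, frames {6,5,8}
9 -> miss, evict 6, frames {5,8,9}
5 -> hit
0 -> miss, evict 8, frames {9,5,0}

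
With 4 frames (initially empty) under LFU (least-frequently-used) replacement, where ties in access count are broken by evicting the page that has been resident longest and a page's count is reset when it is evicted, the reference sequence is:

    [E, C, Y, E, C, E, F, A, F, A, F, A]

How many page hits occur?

7

E: miss, frames [E]
C: miss, frames [E, C]
Y: miss, frames [E, C, Y]
E: hit
C: hit
E: hit
F: miss, frames [E, C, Y, F]
A: miss, evict Y, frames [E, C, F, A]
F: hit
A: hit
F: hit
A: hit
Hits: 7.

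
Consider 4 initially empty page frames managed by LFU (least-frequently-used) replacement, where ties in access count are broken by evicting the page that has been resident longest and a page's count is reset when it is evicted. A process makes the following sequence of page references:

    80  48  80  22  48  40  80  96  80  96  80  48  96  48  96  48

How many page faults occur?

80 -> fault, frames [80]
48 -> fault, frames [80, 48]
80 -> hit
22 -> fault, frames [80, 48, 22]
48 -> hit
40 -> fault, frames [80, 48, 22, 40]
80 -> hit
96 -> fault, evict 22, frames [80, 48, 40, 96]
80 -> hit
96 -> hit
80 -> hit
48 -> hit
96 -> hit
48 -> hit
96 -> hit
48 -> hit
Page faults: 5.

5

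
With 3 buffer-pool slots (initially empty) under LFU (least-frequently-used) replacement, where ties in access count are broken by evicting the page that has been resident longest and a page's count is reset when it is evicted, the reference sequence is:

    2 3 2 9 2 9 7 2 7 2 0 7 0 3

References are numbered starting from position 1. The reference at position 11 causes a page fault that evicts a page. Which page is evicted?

9

pos 1: 2 → miss, frames [2]
pos 2: 3 → miss, frames [2, 3]
pos 3: 2 → hit
pos 4: 9 → miss, frames [2, 3, 9]
pos 5: 2 → hit
pos 6: 9 → hit
pos 7: 7 → miss, evict 3, frames [2, 9, 7]
pos 8: 2 → hit
pos 9: 7 → hit
pos 10: 2 → hit
pos 11: 0 → miss, evict 9, frames [2, 7, 0]
At position 11, page 9 is evicted.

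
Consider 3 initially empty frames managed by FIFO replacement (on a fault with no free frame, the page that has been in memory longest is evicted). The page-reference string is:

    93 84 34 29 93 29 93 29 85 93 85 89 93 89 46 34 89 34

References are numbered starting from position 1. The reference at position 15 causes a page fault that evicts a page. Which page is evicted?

93

pos 1: 93: miss, frames {93}
pos 2: 84: miss, frames {93,84}
pos 3: 34: miss, frames {93,84,34}
pos 4: 29: miss, evict 93, frames {84,34,29}
pos 5: 93: miss, evict 84, frames {34,29,93}
pos 6: 29: hit
pos 7: 93: hit
pos 8: 29: hit
pos 9: 85: miss, evict 34, frames {29,93,85}
pos 10: 93: hit
pos 11: 85: hit
pos 12: 89: miss, evict 29, frames {93,85,89}
pos 13: 93: hit
pos 14: 89: hit
pos 15: 46: miss, evict 93, frames {85,89,46}
At position 15, page 93 is evicted.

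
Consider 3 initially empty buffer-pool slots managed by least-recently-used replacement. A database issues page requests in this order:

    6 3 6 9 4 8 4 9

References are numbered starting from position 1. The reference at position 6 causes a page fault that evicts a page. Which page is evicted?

pos 1: 6: miss, frames [6]
pos 2: 3: miss, frames [6, 3]
pos 3: 6: hit
pos 4: 9: miss, frames [3, 6, 9]
pos 5: 4: miss, evict 3, frames [6, 9, 4]
pos 6: 8: miss, evict 6, frames [9, 4, 8]
At position 6, page 6 is evicted.

6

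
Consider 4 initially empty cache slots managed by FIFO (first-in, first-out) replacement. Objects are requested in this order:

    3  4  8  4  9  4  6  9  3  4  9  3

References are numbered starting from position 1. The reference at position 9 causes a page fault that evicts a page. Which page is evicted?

4

pos 1: 3: fault, frames [3]
pos 2: 4: fault, frames [3, 4]
pos 3: 8: fault, frames [3, 4, 8]
pos 4: 4: hit
pos 5: 9: fault, frames [3, 4, 8, 9]
pos 6: 4: hit
pos 7: 6: fault, evict 3, frames [4, 8, 9, 6]
pos 8: 9: hit
pos 9: 3: fault, evict 4, frames [8, 9, 6, 3]
At position 9, page 4 is evicted.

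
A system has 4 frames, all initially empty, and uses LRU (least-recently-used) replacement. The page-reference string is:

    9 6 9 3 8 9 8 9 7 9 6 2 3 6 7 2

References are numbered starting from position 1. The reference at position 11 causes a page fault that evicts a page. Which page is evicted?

pos 1: 9: miss, frames [9]
pos 2: 6: miss, frames [9, 6]
pos 3: 9: hit
pos 4: 3: miss, frames [6, 9, 3]
pos 5: 8: miss, frames [6, 9, 3, 8]
pos 6: 9: hit
pos 7: 8: hit
pos 8: 9: hit
pos 9: 7: miss, evict 6, frames [3, 8, 9, 7]
pos 10: 9: hit
pos 11: 6: miss, evict 3, frames [8, 7, 9, 6]
At position 11, page 3 is evicted.

3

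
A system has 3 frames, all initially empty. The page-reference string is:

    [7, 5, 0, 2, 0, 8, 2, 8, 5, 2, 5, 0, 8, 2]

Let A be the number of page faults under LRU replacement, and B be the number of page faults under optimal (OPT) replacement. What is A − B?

Under LRU: F F F F . F . . F . . F F F → 9 faults.
Under OPT: F F F F . F . . . . . F . . → 6 faults.
A − B = 9 − 6 = 3.

3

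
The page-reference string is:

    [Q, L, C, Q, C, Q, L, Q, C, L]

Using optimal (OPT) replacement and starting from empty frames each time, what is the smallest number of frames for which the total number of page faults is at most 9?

2

f=1: 10 faults
f=2: 5 faults
f=3: 3 faults
Smallest f with faults ≤ 9 is 2.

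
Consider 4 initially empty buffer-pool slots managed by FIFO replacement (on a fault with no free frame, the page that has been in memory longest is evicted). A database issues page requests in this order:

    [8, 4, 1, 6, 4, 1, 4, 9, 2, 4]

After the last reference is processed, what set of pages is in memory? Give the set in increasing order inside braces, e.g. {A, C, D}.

{2, 4, 6, 9}

8 → fault, frames {8}
4 → fault, frames {8,4}
1 → fault, frames {8,4,1}
6 → fault, frames {8,4,1,6}
4 → hit
1 → hit
4 → hit
9 → fault, evict 8, frames {4,1,6,9}
2 → fault, evict 4, frames {1,6,9,2}
4 → fault, evict 1, frames {6,9,2,4}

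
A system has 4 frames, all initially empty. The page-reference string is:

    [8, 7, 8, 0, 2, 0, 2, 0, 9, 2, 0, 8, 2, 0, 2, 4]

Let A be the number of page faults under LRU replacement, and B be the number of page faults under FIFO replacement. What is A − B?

-1

Under LRU: F F . F F . . . F . . . . . . F → 6 faults.
Under FIFO: F F . F F . . . F . . F . . . F → 7 faults.
A − B = 6 − 7 = -1.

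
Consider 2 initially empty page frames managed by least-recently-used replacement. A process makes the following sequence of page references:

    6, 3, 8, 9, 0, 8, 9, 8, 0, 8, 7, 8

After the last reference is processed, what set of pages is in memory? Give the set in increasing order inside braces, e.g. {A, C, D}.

{7, 8}

6: fault, frames {6}
3: fault, frames {6,3}
8: fault, evict 6, frames {3,8}
9: fault, evict 3, frames {8,9}
0: fault, evict 8, frames {9,0}
8: fault, evict 9, frames {0,8}
9: fault, evict 0, frames {8,9}
8: hit
0: fault, evict 9, frames {8,0}
8: hit
7: fault, evict 0, frames {8,7}
8: hit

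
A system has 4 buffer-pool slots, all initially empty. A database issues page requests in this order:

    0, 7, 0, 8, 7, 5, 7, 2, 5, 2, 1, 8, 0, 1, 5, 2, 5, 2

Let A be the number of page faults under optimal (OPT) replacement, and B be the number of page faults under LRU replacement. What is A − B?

-3

Under OPT: F F . F . F . F . . F . . . . F . . → 7 faults.
Under LRU: F F . F . F . F . . F F F . F F . . → 10 faults.
A − B = 7 − 10 = -3.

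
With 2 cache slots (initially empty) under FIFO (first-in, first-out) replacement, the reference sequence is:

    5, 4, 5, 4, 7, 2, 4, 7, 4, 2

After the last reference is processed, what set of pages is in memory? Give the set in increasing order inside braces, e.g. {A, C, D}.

{2, 7}

5: fault, frames (5)
4: fault, frames (5 4)
5: hit
4: hit
7: fault, evict 5, frames (4 7)
2: fault, evict 4, frames (7 2)
4: fault, evict 7, frames (2 4)
7: fault, evict 2, frames (4 7)
4: hit
2: fault, evict 4, frames (7 2)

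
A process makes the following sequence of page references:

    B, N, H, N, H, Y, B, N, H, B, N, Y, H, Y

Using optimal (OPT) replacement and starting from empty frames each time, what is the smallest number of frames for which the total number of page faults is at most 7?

f=1: 14 faults
f=2: 8 faults
f=3: 6 faults
f=4: 4 faults
Smallest f with faults ≤ 7 is 3.

3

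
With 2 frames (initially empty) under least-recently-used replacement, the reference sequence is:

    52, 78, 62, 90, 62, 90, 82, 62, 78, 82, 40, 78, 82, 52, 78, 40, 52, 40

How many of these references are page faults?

15

52 -> fault, frames (52)
78 -> fault, frames (52 78)
62 -> fault, evict 52, frames (78 62)
90 -> fault, evict 78, frames (62 90)
62 -> hit
90 -> hit
82 -> fault, evict 62, frames (90 82)
62 -> fault, evict 90, frames (82 62)
78 -> fault, evict 82, frames (62 78)
82 -> fault, evict 62, frames (78 82)
40 -> fault, evict 78, frames (82 40)
78 -> fault, evict 82, frames (40 78)
82 -> fault, evict 40, frames (78 82)
52 -> fault, evict 78, frames (82 52)
78 -> fault, evict 82, frames (52 78)
40 -> fault, evict 52, frames (78 40)
52 -> fault, evict 78, frames (40 52)
40 -> hit
Page faults: 15.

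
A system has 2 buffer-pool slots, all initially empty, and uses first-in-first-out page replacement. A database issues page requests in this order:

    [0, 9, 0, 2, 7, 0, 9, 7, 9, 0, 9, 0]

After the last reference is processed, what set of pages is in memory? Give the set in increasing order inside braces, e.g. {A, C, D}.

{0, 9}

0 -> fault, frames [0]
9 -> fault, frames [0, 9]
0 -> hit
2 -> fault, evict 0, frames [9, 2]
7 -> fault, evict 9, frames [2, 7]
0 -> fault, evict 2, frames [7, 0]
9 -> fault, evict 7, frames [0, 9]
7 -> fault, evict 0, frames [9, 7]
9 -> hit
0 -> fault, evict 9, frames [7, 0]
9 -> fault, evict 7, frames [0, 9]
0 -> hit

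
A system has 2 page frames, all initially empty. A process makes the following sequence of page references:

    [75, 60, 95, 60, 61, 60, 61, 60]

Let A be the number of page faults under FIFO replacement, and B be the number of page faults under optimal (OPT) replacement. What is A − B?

Under FIFO: F F F . F F . . → 5 faults.
Under OPT: F F F . F . . . → 4 faults.
A − B = 5 − 4 = 1.

1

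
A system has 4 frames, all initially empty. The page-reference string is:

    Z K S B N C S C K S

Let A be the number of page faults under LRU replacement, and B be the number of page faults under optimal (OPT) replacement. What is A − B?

Under LRU: F F F F F F . . F . → 7 faults.
Under OPT: F F F F F F . . . . → 6 faults.
A − B = 7 − 6 = 1.

1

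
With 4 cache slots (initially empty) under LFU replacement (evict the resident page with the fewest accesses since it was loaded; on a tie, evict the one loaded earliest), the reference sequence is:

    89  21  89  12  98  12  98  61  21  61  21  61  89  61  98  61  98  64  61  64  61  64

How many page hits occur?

12

89 → fault, frames (89)
21 → fault, frames (89 21)
89 → hit
12 → fault, frames (89 21 12)
98 → fault, frames (89 21 12 98)
12 → hit
98 → hit
61 → fault, evict 21, frames (89 12 98 61)
21 → fault, evict 61, frames (89 12 98 21)
61 → fault, evict 21, frames (89 12 98 61)
21 → fault, evict 61, frames (89 12 98 21)
61 → fault, evict 21, frames (89 12 98 61)
89 → hit
61 → hit
98 → hit
61 → hit
98 → hit
64 → fault, evict 12, frames (89 98 61 64)
61 → hit
64 → hit
61 → hit
64 → hit
Hits: 12.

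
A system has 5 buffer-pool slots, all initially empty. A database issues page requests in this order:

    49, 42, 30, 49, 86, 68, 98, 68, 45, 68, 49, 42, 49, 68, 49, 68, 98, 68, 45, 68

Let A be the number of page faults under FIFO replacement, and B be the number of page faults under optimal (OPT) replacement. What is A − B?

2

Under FIFO: F F F . F F F . F . F F . . . . . . . . → 9 faults.
Under OPT: F F F . F F F . F . . . . . . . . . . . → 7 faults.
A − B = 9 − 7 = 2.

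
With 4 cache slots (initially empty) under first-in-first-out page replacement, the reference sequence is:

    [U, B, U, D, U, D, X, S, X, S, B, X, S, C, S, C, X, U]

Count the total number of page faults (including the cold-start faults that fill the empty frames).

7

U → fault, frames (U)
B → fault, frames (U B)
U → hit
D → fault, frames (U B D)
U → hit
D → hit
X → fault, frames (U B D X)
S → fault, evict U, frames (B D X S)
X → hit
S → hit
B → hit
X → hit
S → hit
C → fault, evict B, frames (D X S C)
S → hit
C → hit
X → hit
U → fault, evict D, frames (X S C U)
Page faults: 7.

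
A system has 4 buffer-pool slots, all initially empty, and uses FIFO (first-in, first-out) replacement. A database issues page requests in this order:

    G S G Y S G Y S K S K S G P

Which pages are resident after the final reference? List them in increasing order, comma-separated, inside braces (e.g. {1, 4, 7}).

{K, P, S, Y}

G: fault, frames [G]
S: fault, frames [G, S]
G: hit
Y: fault, frames [G, S, Y]
S: hit
G: hit
Y: hit
S: hit
K: fault, frames [G, S, Y, K]
S: hit
K: hit
S: hit
G: hit
P: fault, evict G, frames [S, Y, K, P]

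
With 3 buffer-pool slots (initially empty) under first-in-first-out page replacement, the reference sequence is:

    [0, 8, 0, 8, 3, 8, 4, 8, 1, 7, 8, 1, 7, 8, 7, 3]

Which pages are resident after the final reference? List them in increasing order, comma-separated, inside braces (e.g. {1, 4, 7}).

{3, 7, 8}

0: miss, frames (0)
8: miss, frames (0 8)
0: hit
8: hit
3: miss, frames (0 8 3)
8: hit
4: miss, evict 0, frames (8 3 4)
8: hit
1: miss, evict 8, frames (3 4 1)
7: miss, evict 3, frames (4 1 7)
8: miss, evict 4, frames (1 7 8)
1: hit
7: hit
8: hit
7: hit
3: miss, evict 1, frames (7 8 3)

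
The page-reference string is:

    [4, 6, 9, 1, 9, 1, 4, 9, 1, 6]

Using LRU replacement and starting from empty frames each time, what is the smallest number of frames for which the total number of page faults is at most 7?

f=1: 10 faults
f=2: 8 faults
f=3: 6 faults
f=4: 4 faults
Smallest f with faults ≤ 7 is 3.

3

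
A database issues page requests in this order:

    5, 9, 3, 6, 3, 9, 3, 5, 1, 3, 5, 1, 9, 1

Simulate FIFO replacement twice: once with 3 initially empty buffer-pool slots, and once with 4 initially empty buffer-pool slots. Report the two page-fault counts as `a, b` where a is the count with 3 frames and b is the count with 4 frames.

3 frames: F F F F . . . F F F . . F . → 8 faults.
4 frames: F F F F . . . . F . F . F . → 7 faults.
7 < 8: adding a frame reduced faults, as is typical.

8, 7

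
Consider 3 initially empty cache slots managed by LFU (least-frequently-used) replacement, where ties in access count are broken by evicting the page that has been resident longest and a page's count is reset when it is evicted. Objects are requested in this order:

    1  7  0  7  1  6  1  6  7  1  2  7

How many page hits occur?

7

1: miss, frames (1)
7: miss, frames (1 7)
0: miss, frames (1 7 0)
7: hit
1: hit
6: miss, evict 0, frames (1 7 6)
1: hit
6: hit
7: hit
1: hit
2: miss, evict 6, frames (1 7 2)
7: hit
Hits: 7.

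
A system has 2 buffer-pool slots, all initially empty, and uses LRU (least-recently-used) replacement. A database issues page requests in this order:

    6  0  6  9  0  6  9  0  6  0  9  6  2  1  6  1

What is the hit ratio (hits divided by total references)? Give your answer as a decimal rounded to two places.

0.19

6 → miss, frames (6)
0 → miss, frames (6 0)
6 → hit
9 → miss, evict 0, frames (6 9)
0 → miss, evict 6, frames (9 0)
6 → miss, evict 9, frames (0 6)
9 → miss, evict 0, frames (6 9)
0 → miss, evict 6, frames (9 0)
6 → miss, evict 9, frames (0 6)
0 → hit
9 → miss, evict 6, frames (0 9)
6 → miss, evict 0, frames (9 6)
2 → miss, evict 9, frames (6 2)
1 → miss, evict 6, frames (2 1)
6 → miss, evict 2, frames (1 6)
1 → hit
Hits: 3 of 16 references → 3/16 = 0.1875.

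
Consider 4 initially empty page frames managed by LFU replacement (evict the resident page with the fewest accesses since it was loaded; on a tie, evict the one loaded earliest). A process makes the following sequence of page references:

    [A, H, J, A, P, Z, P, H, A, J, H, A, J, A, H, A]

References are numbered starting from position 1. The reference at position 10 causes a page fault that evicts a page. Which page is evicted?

Z

pos 1: A: fault, frames (A)
pos 2: H: fault, frames (A H)
pos 3: J: fault, frames (A H J)
pos 4: A: hit
pos 5: P: fault, frames (A H J P)
pos 6: Z: fault, evict H, frames (A J P Z)
pos 7: P: hit
pos 8: H: fault, evict J, frames (A P Z H)
pos 9: A: hit
pos 10: J: fault, evict Z, frames (A P H J)
At position 10, page Z is evicted.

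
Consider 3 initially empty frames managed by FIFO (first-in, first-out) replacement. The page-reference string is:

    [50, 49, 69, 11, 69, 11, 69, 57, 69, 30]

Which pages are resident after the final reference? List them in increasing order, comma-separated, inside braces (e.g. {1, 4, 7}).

{11, 30, 57}

50 → fault, frames {50}
49 → fault, frames {50,49}
69 → fault, frames {50,49,69}
11 → fault, evict 50, frames {49,69,11}
69 → hit
11 → hit
69 → hit
57 → fault, evict 49, frames {69,11,57}
69 → hit
30 → fault, evict 69, frames {11,57,30}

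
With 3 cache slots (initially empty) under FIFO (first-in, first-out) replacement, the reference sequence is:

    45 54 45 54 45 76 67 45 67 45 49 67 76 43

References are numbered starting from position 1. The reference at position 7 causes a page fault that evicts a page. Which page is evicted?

45

pos 1: 45 -> miss, frames (45)
pos 2: 54 -> miss, frames (45 54)
pos 3: 45 -> hit
pos 4: 54 -> hit
pos 5: 45 -> hit
pos 6: 76 -> miss, frames (45 54 76)
pos 7: 67 -> miss, evict 45, frames (54 76 67)
At position 7, page 45 is evicted.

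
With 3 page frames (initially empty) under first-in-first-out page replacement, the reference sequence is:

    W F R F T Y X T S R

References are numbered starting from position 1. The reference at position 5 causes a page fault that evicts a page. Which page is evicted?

W

pos 1: W → fault, frames (W)
pos 2: F → fault, frames (W F)
pos 3: R → fault, frames (W F R)
pos 4: F → hit
pos 5: T → fault, evict W, frames (F R T)
At position 5, page W is evicted.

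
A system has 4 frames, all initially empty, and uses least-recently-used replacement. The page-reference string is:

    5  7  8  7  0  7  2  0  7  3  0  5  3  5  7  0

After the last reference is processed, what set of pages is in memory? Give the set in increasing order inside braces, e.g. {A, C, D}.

{0, 3, 5, 7}

5 → miss, frames [5]
7 → miss, frames [5, 7]
8 → miss, frames [5, 7, 8]
7 → hit
0 → miss, frames [5, 8, 7, 0]
7 → hit
2 → miss, evict 5, frames [8, 0, 7, 2]
0 → hit
7 → hit
3 → miss, evict 8, frames [2, 0, 7, 3]
0 → hit
5 → miss, evict 2, frames [7, 3, 0, 5]
3 → hit
5 → hit
7 → hit
0 → hit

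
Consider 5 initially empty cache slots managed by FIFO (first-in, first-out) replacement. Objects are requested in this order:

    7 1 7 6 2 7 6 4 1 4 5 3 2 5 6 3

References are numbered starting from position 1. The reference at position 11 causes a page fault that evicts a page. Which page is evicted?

7

pos 1: 7: fault, frames [7]
pos 2: 1: fault, frames [7, 1]
pos 3: 7: hit
pos 4: 6: fault, frames [7, 1, 6]
pos 5: 2: fault, frames [7, 1, 6, 2]
pos 6: 7: hit
pos 7: 6: hit
pos 8: 4: fault, frames [7, 1, 6, 2, 4]
pos 9: 1: hit
pos 10: 4: hit
pos 11: 5: fault, evict 7, frames [1, 6, 2, 4, 5]
At position 11, page 7 is evicted.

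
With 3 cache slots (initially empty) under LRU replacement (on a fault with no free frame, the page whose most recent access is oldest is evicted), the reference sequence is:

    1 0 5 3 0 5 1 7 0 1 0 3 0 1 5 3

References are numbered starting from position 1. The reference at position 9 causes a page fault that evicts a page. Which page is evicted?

5

pos 1: 1 → fault, frames (1)
pos 2: 0 → fault, frames (1 0)
pos 3: 5 → fault, frames (1 0 5)
pos 4: 3 → fault, evict 1, frames (0 5 3)
pos 5: 0 → hit
pos 6: 5 → hit
pos 7: 1 → fault, evict 3, frames (0 5 1)
pos 8: 7 → fault, evict 0, frames (5 1 7)
pos 9: 0 → fault, evict 5, frames (1 7 0)
At position 9, page 5 is evicted.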